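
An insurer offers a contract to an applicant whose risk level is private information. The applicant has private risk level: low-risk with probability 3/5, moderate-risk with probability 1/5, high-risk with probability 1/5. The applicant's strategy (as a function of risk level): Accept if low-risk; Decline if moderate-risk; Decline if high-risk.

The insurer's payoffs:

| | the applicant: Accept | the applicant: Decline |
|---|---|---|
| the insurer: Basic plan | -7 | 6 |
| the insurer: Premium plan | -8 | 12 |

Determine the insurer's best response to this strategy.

Compute the insurer's expected payoff for each action, taking the expectation over the applicant's type.
E[Basic plan] = 3/5·(-7) + 1/5·(6) + 1/5·(6) = -9/5
E[Premium plan] = 3/5·(-8) + 1/5·(12) + 1/5·(12) = 0
Best response: Premium plan (0 is the largest).

Premium plan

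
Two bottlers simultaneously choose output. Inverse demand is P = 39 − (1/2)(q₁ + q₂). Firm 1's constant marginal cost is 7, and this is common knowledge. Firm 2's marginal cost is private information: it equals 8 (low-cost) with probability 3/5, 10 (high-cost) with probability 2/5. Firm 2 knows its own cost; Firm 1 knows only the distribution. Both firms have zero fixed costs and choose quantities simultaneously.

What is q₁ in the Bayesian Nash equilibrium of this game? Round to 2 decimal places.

Firm 2 with cost c maximizes (39 − (1/2)(q₁+q₂) − c)·q₂, giving q₂(c) = (39 − c − (1/2)q₁).
E[c₂] = 3/5·8 + 2/5·10 = 8.8
Firm 1's FOC against E[q₂] yields q₁ = (39 − 2·7 + E[c₂])/(3/2) = (39 − 14 + 8.8)/(3/2) = 22.5333.

22.53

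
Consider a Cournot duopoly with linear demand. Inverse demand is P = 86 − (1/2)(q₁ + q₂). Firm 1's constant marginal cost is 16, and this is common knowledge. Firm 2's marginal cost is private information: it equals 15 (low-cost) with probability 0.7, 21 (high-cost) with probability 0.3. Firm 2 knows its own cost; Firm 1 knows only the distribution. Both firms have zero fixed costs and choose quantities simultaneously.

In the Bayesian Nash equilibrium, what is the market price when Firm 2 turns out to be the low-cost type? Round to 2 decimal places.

38.70

Type-c best response for Firm 2: q₂(c) = (86 − c) − q₁/2.
Firm 1 maximizes expected profit; its first-order condition is 86 − q₁ − (1/2)E[q₂] − 16 = 0.
Substituting E[q₂] and solving: E[c₂] = 16.8, so q₁ = (86 − 2·16 + 16.8)/(3/2) = 47.2.
q₂(low-cost) = 47.4, so P = 86 − (1/2)·(47.2 + 47.4) = 38.7.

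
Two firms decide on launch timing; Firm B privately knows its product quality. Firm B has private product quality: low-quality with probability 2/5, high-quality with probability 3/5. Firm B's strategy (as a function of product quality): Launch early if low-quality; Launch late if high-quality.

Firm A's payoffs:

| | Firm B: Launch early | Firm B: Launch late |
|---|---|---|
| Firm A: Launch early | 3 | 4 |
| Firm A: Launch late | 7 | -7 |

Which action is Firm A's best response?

Launch early

Compute Firm A's expected payoff for each action, taking the expectation over Firm B's type.
E[Launch early] = 2/5·(3) + 3/5·(4) = 18/5
E[Launch late] = 2/5·(7) + 3/5·(-7) = -7/5
Best response: Launch early (18/5 is the largest).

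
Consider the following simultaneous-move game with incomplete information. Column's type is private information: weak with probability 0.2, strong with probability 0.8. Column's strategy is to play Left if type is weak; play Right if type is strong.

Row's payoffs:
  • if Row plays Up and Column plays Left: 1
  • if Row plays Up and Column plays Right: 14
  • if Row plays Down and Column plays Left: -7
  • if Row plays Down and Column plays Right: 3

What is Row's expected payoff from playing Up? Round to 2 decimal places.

11.40

E[Up] = 0.2·1 + 0.8·14 = 0.2 + 11.2 = 11.4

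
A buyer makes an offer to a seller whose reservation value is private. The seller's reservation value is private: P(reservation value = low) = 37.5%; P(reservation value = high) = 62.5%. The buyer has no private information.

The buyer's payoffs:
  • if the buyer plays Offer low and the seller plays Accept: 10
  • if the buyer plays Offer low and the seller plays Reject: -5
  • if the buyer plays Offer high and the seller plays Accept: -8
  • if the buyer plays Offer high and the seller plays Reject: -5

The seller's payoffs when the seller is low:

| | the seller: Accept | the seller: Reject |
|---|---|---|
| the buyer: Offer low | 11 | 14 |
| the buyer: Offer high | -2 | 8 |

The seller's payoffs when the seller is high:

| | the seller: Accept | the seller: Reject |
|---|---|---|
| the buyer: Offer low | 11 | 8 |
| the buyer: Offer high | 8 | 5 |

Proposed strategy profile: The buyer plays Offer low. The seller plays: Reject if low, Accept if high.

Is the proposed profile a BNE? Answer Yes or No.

The buyer plays Offer low: E[Offer low] = 0.375·(-5) + 0.625·(10) = 4.375; E[Offer high] = -6.875. Best-responding. ✓
The seller (reservation value low), facing Offer low: Accept gives 11, Reject gives 14. Proposed Reject is best. ✓
The seller (reservation value high), facing Offer low: Accept gives 11, Reject gives 8. Proposed Accept is best. ✓

Yes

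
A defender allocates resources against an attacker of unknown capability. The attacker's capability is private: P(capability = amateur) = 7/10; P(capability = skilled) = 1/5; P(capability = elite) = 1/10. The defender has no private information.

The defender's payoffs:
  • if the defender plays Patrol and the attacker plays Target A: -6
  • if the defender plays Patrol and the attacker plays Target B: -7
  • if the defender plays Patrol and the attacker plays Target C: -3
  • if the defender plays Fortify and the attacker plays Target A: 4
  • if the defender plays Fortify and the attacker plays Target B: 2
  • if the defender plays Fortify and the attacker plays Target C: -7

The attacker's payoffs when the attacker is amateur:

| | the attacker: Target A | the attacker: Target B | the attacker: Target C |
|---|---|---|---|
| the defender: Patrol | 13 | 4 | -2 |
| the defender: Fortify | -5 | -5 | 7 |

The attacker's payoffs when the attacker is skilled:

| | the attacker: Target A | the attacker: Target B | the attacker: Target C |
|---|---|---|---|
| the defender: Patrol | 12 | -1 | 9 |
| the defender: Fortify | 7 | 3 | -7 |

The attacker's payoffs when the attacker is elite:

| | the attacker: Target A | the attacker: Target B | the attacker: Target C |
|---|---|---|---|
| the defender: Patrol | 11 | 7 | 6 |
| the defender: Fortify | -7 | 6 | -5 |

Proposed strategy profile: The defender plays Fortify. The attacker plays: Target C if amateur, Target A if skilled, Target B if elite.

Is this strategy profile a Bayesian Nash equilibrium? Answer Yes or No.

A profile is a BNE iff every type of every player is best-responding given beliefs about the other side.
The defender plays Fortify: E[Fortify] = 7/10·(-7) + 1/5·(4) + 1/10·(2) = -39/10; E[Patrol] = -4. Best-responding. ✓
The attacker (capability amateur), facing Fortify: Target A gives -5, Target B gives -5, Target C gives 7. Proposed Target C is best. ✓
The attacker (capability skilled), facing Fortify: Target A gives 7, Target B gives 3, Target C gives -7. Proposed Target A is best. ✓
The attacker (capability elite), facing Fortify: Target A gives -7, Target B gives 6, Target C gives -5. Proposed Target B is best. ✓

Yes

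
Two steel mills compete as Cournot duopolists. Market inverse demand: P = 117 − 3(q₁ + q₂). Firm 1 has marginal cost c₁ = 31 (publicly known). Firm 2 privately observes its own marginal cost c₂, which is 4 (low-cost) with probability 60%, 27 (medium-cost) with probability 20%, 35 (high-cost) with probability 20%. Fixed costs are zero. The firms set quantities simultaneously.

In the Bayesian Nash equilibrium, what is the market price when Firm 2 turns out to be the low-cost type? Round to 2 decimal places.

Type-c best response for Firm 2: q₂(c) = (117 − c)/6 − q₁/2.
Firm 1 maximizes expected profit; its first-order condition is 117 − 6q₁ − 3E[q₂] − 31 = 0.
Substituting E[q₂] and solving: E[c₂] = 14.8, so q₁ = (117 − 2·31 + 14.8)/9 = 7.75556.
q₂(low-cost) = 14.9556, so P = 117 − 3·(7.75556 + 14.9556) = 48.8667.

48.87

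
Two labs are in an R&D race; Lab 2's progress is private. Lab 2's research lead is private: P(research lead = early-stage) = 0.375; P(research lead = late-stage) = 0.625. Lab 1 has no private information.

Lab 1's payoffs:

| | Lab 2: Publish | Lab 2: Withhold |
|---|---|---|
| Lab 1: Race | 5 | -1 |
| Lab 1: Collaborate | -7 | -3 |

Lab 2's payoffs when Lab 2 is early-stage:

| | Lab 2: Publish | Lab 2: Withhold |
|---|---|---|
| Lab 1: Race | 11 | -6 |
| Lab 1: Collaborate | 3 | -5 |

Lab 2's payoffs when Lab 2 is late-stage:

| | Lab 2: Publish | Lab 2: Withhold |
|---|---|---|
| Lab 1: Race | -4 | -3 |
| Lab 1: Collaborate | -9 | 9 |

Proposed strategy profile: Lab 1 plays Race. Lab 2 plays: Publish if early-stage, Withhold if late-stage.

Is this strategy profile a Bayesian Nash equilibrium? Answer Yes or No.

Lab 1 plays Race: E[Race] = 0.375·(5) + 0.625·(-1) = 1.25; E[Collaborate] = -4.5. Best-responding. ✓
Lab 2 (research lead early-stage), facing Race: Publish gives 11, Withhold gives -6. Proposed Publish is best. ✓
Lab 2 (research lead late-stage), facing Race: Publish gives -4, Withhold gives -3. Proposed Withhold is best. ✓

Yes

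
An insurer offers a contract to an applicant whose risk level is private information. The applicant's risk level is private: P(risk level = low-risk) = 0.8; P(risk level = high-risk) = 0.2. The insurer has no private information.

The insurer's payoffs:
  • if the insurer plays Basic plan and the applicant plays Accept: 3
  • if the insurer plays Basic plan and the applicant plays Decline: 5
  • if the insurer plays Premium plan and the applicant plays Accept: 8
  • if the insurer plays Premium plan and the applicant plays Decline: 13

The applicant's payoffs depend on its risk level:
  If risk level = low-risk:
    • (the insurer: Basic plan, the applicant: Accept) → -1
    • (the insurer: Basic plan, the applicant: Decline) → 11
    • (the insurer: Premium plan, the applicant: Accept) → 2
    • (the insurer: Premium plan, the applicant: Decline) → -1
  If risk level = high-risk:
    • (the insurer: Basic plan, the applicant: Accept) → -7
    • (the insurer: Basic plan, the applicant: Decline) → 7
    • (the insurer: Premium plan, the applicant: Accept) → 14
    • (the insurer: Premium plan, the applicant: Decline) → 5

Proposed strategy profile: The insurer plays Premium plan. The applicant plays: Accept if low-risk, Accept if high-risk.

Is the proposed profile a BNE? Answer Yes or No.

A profile is a BNE iff every type of every player is best-responding given beliefs about the other side.
The insurer plays Premium plan: E[Premium plan] = 0.8·(8) + 0.2·(8) = 8; E[Basic plan] = 3. Best-responding. ✓
The applicant (risk level low-risk), facing Premium plan: Accept gives 2, Decline gives -1. Proposed Accept is best. ✓
The applicant (risk level high-risk), facing Premium plan: Accept gives 14, Decline gives 5. Proposed Accept is best. ✓

Yes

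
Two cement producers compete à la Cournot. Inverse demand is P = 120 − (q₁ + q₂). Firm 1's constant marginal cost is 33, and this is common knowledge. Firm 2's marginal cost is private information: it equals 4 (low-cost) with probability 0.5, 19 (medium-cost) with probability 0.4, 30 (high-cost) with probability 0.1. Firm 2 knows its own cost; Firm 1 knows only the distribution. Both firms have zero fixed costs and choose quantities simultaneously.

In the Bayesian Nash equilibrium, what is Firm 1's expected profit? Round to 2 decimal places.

492.84

Type-c best response for Firm 2: q₂(c) = (120 − c)/2 − q₁/2.
Firm 1 maximizes expected profit; its first-order condition is 120 − 2q₁ − E[q₂] − 33 = 0.
Substituting E[q₂] and solving: E[c₂] = 12.6, so q₁ = (120 − 2·33 + 12.6)/3 = 22.2.
E[P] = 120 − (q₁ + E[q₂]) = 55.2; Firm 1's expected profit = (E[P] − 33)·q₁ = (55.2 − 33)·22.2 = 492.84.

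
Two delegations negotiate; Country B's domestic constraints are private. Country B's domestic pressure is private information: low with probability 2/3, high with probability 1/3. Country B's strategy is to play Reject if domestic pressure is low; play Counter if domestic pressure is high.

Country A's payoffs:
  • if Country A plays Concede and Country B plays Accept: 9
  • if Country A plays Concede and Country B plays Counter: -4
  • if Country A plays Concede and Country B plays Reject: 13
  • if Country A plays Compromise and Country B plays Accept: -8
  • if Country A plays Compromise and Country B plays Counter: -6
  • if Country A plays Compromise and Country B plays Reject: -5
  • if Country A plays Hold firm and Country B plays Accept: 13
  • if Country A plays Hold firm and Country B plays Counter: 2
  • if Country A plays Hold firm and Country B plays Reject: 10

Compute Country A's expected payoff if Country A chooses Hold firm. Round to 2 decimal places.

Take the expectation over Country B's domestic pressure, weighting each type's action by its prior probability.
E[Hold firm] = 2/3·10 + 1/3·2 = 20/3 + 2/3 = 22/3

7.33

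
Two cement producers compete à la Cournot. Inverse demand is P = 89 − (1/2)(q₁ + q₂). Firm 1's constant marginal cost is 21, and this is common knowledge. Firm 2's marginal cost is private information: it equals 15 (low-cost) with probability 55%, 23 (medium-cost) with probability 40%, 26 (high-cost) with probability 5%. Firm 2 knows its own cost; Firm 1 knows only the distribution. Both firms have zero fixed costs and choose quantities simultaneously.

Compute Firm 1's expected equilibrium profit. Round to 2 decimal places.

Type-c best response for Firm 2: q₂(c) = (89 − c) − q₁/2.
Firm 1 maximizes expected profit; its first-order condition is 89 − q₁ − (1/2)E[q₂] − 21 = 0.
Substituting E[q₂] and solving: E[c₂] = 18.75, so q₁ = (89 − 2·21 + 18.75)/(3/2) = 43.8333.
E[P] = 89 − (1/2)·(q₁ + E[q₂]) = 42.9167; Firm 1's expected profit = (E[P] − 21)·q₁ = (42.9167 − 21)·43.8333 = 960.681.

960.68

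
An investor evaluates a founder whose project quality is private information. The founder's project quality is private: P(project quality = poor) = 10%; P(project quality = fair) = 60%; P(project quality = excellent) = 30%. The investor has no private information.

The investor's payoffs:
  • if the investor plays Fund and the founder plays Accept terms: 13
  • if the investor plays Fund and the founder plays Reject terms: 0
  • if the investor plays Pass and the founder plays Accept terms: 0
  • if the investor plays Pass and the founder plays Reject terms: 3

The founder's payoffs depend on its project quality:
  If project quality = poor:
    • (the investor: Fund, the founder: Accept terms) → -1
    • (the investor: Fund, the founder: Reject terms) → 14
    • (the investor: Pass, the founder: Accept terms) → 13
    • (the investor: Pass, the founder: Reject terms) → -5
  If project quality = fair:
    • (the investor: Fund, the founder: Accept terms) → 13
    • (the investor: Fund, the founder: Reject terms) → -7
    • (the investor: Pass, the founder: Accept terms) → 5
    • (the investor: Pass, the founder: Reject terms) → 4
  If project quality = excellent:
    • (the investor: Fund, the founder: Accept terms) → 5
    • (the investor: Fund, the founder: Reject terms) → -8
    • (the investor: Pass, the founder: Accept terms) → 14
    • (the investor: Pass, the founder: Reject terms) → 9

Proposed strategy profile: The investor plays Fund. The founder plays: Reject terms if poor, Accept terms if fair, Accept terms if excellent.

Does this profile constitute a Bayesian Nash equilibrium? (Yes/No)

The investor plays Fund: E[Fund] = 0.1·(0) + 0.6·(13) + 0.3·(13) = 11.7; E[Pass] = 0.3. Best-responding. ✓
The founder (project quality poor), facing Fund: Accept terms gives -1, Reject terms gives 14. Proposed Reject terms is best. ✓
The founder (project quality fair), facing Fund: Accept terms gives 13, Reject terms gives -7. Proposed Accept terms is best. ✓
The founder (project quality excellent), facing Fund: Accept terms gives 5, Reject terms gives -8. Proposed Accept terms is best. ✓

Yes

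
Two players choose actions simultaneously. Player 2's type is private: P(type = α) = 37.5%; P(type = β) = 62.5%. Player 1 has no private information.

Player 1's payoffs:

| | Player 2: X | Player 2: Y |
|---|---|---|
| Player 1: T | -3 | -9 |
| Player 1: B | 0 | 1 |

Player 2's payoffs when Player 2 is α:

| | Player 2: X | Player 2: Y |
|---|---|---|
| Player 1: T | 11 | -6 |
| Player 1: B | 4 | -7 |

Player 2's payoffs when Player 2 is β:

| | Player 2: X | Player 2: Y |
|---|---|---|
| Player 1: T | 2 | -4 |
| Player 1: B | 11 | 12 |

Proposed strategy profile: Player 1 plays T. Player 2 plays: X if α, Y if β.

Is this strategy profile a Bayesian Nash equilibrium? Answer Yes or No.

Player 1 plays T: E[T] = 0.375·(-3) + 0.625·(-9) = -6.75; E[B] = 0.625. Not best-responding. ✗
Player 2 (type α), facing T: X gives 11, Y gives -6. Proposed X is best. ✓
Player 2 (type β), facing T: X gives 2, Y gives -4. Proposed Y is not best — profitable deviation exists. ✗

No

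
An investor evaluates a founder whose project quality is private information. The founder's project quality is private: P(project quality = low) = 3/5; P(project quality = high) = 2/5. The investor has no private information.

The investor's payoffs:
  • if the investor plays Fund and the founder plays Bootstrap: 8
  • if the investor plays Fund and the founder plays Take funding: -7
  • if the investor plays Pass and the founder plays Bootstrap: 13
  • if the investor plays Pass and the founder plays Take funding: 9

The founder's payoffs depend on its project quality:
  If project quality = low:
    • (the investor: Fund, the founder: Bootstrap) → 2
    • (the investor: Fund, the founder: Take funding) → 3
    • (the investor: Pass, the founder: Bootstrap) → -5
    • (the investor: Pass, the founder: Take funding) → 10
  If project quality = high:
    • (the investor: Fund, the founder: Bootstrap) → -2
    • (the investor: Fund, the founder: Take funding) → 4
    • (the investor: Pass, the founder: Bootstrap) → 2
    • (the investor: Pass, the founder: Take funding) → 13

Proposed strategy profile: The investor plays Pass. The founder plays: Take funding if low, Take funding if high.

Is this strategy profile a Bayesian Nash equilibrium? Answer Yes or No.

Yes

A profile is a BNE iff every type of every player is best-responding given beliefs about the other side.
The investor plays Pass: E[Pass] = 3/5·(9) + 2/5·(9) = 9; E[Fund] = -7. Best-responding. ✓
The founder (project quality low), facing Pass: Bootstrap gives -5, Take funding gives 10. Proposed Take funding is best. ✓
The founder (project quality high), facing Pass: Bootstrap gives 2, Take funding gives 13. Proposed Take funding is best. ✓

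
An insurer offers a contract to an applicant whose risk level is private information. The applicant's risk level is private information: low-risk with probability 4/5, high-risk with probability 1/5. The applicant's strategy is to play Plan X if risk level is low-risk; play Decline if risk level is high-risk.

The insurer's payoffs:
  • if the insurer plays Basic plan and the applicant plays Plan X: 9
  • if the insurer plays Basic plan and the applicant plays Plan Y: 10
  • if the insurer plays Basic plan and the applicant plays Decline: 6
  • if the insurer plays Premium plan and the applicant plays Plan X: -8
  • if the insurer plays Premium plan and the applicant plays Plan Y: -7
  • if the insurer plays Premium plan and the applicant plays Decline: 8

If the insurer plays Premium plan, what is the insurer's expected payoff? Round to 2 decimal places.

-4.80

Take the expectation over the applicant's risk level, weighting each type's action by its prior probability.
E[Premium plan] = 4/5·(-8) + 1/5·8 = (-32/5) + 8/5 = -24/5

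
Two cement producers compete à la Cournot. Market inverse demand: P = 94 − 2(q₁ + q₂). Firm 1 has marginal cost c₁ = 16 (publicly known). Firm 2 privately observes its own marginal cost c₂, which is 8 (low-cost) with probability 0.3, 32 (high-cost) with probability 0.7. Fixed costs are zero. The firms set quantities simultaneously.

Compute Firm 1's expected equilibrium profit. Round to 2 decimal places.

Firm 2 with cost c maximizes (94 − 2(q₁+q₂) − c)·q₂, giving q₂(c) = (94 − c − 2q₁)/4.
E[c₂] = 0.3·8 + 0.7·32 = 24.8
Firm 1's FOC against E[q₂] yields q₁ = (94 − 2·16 + E[c₂])/6 = (94 − 32 + 24.8)/6 = 14.4667.
E[P] = 94 − 2·(q₁ + E[q₂]) = 44.9333; Firm 1's expected profit = (E[P] − 16)·q₁ = (44.9333 − 16)·14.4667 = 418.569.

418.57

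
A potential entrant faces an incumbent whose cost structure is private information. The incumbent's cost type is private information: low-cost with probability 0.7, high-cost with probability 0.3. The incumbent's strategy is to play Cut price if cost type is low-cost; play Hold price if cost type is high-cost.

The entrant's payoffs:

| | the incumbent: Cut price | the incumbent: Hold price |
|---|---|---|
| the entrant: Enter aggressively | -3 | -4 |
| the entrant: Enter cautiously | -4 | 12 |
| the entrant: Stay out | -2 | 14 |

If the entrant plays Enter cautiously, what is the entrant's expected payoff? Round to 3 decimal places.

Take the expectation over the incumbent's cost type, weighting each type's action by its prior probability.
E[Enter cautiously] = 0.7·(-4) + 0.3·12 = (-2.8) + 3.6 = 0.8

0.800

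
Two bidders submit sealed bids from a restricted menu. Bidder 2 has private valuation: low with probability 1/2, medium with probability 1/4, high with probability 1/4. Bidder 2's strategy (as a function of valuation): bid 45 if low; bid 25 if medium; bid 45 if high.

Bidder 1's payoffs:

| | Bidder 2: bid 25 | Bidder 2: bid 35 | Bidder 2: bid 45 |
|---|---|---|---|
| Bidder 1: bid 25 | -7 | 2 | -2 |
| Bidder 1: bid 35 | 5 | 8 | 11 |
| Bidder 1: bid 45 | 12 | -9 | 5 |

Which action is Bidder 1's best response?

bid 35

E[bid 25] = 1/2·(-2) + 1/4·(-7) + 1/4·(-2) = -13/4
E[bid 35] = 1/2·(11) + 1/4·(5) + 1/4·(11) = 19/2
E[bid 45] = 1/2·(5) + 1/4·(12) + 1/4·(5) = 27/4
Best response: bid 35 (19/2 is the largest).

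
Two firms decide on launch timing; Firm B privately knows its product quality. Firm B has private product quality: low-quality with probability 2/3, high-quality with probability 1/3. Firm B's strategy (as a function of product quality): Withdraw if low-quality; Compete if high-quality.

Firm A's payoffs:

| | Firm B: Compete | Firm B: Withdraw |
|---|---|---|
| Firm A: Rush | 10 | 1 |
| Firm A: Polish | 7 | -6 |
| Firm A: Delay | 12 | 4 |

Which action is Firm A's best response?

Delay

Compute Firm A's expected payoff for each action, taking the expectation over Firm B's type.
E[Rush] = 2/3·(1) + 1/3·(10) = 4
E[Polish] = 2/3·(-6) + 1/3·(7) = -5/3
E[Delay] = 2/3·(4) + 1/3·(12) = 20/3
Best response: Delay (20/3 is the largest).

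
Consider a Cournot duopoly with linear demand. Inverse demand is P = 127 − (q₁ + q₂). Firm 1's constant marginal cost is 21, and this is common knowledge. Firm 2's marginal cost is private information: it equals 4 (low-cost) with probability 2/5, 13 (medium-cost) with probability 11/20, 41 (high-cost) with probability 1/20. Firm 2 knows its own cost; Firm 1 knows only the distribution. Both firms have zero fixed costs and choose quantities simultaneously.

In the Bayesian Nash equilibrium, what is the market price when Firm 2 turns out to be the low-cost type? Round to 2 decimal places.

Each type of Firm 2 best-responds to q₁; Firm 1 best-responds to the expected q₂ over Firm 2's types.
Firm 2 with cost c maximizes (127 − (q₁+q₂) − c)·q₂, giving q₂(c) = (127 − c − q₁)/2.
E[c₂] = 2/5·4 + 11/20·13 + 1/20·41 = 10.8
Firm 1's FOC against E[q₂] yields q₁ = (127 − 2·21 + E[c₂])/3 = (127 − 42 + 10.8)/3 = 31.9333.
q₂(low-cost) = 45.5333, so P = 127 − (31.9333 + 45.5333) = 49.5333.

49.53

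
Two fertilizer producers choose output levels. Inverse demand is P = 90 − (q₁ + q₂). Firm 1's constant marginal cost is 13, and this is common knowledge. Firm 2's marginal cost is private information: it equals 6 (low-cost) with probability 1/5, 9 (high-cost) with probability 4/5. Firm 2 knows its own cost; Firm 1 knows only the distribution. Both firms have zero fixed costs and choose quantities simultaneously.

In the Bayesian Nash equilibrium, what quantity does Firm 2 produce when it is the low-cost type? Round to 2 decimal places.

Firm 2 with cost c maximizes (90 − (q₁+q₂) − c)·q₂, giving q₂(c) = (90 − c − q₁)/2.
E[c₂] = 1/5·6 + 4/5·9 = 8.4
Firm 1's FOC against E[q₂] yields q₁ = (90 − 2·13 + E[c₂])/3 = (90 − 26 + 8.4)/3 = 24.1333.
q₂(low-cost) = (90 − 6 − 24.1333)/2 = 29.9333.

29.93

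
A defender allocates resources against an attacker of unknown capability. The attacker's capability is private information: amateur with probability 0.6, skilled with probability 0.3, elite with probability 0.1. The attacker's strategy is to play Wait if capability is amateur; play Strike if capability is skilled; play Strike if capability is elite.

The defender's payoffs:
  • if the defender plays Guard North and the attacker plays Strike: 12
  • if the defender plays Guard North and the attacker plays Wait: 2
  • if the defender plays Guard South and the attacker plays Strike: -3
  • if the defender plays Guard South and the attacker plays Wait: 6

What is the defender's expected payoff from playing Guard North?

6

E[Guard North] = 0.6·2 + 0.3·12 + 0.1·12 = 1.2 + 3.6 + 1.2 = 6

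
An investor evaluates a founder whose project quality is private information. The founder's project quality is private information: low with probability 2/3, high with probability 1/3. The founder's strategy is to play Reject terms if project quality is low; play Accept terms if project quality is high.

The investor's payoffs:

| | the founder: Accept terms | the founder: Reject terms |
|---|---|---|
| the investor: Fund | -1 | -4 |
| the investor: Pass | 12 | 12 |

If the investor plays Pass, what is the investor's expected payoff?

12

E[Pass] = 2/3·12 + 1/3·12 = 8 + 4 = 12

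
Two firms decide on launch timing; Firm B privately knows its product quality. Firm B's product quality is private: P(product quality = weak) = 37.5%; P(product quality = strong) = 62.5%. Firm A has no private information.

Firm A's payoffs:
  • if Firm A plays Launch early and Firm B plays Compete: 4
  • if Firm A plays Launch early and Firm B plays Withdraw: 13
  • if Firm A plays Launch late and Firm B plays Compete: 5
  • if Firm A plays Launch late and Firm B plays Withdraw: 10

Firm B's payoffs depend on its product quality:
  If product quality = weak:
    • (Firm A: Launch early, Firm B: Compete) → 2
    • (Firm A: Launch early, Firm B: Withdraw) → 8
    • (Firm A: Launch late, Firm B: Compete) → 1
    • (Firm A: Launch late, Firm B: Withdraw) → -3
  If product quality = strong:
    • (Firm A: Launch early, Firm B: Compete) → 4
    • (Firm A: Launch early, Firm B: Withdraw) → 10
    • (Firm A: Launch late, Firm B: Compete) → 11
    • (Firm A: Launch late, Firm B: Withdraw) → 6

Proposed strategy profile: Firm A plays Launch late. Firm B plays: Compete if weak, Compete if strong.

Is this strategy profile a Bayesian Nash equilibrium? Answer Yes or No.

Firm A plays Launch late: E[Launch late] = 0.375·(5) + 0.625·(5) = 5; E[Launch early] = 4. Best-responding. ✓
Firm B (product quality weak), facing Launch late: Compete gives 1, Withdraw gives -3. Proposed Compete is best. ✓
Firm B (product quality strong), facing Launch late: Compete gives 11, Withdraw gives 6. Proposed Compete is best. ✓

Yes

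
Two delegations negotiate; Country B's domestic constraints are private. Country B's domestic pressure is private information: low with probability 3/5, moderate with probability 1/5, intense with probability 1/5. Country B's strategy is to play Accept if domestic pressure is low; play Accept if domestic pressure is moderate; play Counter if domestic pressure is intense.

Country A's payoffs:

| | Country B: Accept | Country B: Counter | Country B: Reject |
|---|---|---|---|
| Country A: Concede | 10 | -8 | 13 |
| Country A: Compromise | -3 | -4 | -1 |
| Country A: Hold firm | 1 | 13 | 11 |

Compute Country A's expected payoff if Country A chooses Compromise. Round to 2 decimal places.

E[Compromise] = 3/5·(-3) + 1/5·(-3) + 1/5·(-4) = (-9/5) + (-3/5) + (-4/5) = -16/5

-3.20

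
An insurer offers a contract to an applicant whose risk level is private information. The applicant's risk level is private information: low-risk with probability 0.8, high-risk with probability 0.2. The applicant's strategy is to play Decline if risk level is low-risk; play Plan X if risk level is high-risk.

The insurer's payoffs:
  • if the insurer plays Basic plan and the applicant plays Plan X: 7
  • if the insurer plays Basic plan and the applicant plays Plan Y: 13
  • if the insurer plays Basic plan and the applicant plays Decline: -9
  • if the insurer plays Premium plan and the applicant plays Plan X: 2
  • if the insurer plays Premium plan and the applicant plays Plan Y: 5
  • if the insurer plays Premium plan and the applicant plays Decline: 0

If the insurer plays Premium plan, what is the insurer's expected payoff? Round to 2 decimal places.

Take the expectation over the applicant's risk level, weighting each type's action by its prior probability.
E[Premium plan] = 0.8·0 + 0.2·2 = 0 + 0.4 = 0.4

0.40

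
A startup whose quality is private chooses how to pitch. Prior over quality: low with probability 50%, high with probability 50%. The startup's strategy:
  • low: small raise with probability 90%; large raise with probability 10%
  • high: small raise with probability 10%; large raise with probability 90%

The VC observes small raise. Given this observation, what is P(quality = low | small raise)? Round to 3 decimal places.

0.900

P(small raise) = 0.5·0.9 + 0.5·0.1 = 0.5
P(low | small raise) = (0.5·0.9) / 0.5 = 0.45 / 0.5 = 0.9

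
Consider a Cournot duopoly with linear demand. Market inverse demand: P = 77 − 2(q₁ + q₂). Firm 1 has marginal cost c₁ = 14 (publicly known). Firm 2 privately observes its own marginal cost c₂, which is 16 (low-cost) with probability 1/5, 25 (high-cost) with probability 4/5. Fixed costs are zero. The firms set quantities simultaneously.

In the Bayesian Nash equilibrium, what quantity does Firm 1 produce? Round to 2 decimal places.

12.03

Type-c best response for Firm 2: q₂(c) = (77 − c)/4 − q₁/2.
Firm 1 maximizes expected profit; its first-order condition is 77 − 4q₁ − 2E[q₂] − 14 = 0.
Substituting E[q₂] and solving: E[c₂] = 23.2, so q₁ = (77 − 2·14 + 23.2)/6 = 12.0333.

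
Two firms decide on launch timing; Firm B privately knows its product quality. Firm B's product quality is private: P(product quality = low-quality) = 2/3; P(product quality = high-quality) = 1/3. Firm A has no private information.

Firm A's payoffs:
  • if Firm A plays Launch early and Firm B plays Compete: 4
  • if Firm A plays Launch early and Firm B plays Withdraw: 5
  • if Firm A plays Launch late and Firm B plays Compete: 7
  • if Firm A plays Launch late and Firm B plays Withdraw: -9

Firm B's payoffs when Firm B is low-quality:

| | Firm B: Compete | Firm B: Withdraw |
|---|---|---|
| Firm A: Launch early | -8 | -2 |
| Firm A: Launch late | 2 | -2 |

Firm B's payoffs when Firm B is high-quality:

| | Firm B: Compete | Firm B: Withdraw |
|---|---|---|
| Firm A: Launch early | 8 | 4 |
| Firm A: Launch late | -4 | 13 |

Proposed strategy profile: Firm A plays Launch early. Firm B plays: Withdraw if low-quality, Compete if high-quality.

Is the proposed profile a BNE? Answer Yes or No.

Firm A plays Launch early: E[Launch early] = 2/3·(5) + 1/3·(4) = 14/3; E[Launch late] = -11/3. Best-responding. ✓
Firm B (product quality low-quality), facing Launch early: Compete gives -8, Withdraw gives -2. Proposed Withdraw is best. ✓
Firm B (product quality high-quality), facing Launch early: Compete gives 8, Withdraw gives 4. Proposed Compete is best. ✓

Yes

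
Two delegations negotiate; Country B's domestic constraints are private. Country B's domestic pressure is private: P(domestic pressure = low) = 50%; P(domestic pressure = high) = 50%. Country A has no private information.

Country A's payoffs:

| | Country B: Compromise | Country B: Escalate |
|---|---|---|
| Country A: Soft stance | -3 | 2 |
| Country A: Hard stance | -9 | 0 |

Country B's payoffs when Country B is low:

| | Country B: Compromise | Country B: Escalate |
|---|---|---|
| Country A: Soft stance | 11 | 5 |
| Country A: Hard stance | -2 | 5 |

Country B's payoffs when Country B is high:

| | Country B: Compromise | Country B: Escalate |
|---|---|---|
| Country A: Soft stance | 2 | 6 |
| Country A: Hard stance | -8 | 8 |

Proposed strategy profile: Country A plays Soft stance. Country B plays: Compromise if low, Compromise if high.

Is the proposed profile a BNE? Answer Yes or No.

A profile is a BNE iff every type of every player is best-responding given beliefs about the other side.
Country A plays Soft stance: E[Soft stance] = 0.5·(-3) + 0.5·(-3) = -3; E[Hard stance] = -9. Best-responding. ✓
Country B (domestic pressure low), facing Soft stance: Compromise gives 11, Escalate gives 5. Proposed Compromise is best. ✓
Country B (domestic pressure high), facing Soft stance: Compromise gives 2, Escalate gives 6. Proposed Compromise is not best — profitable deviation exists. ✗

No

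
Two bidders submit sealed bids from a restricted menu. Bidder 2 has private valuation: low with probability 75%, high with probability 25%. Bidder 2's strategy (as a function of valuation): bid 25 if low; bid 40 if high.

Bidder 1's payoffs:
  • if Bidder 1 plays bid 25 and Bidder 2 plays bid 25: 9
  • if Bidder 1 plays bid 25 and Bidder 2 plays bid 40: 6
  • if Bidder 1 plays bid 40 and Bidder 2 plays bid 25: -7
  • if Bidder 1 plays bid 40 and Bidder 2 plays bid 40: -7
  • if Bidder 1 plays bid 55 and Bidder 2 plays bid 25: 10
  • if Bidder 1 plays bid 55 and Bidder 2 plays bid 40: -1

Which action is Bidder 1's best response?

Compute Bidder 1's expected payoff for each action, taking the expectation over Bidder 2's type.
E[bid 25] = 0.75·(9) + 0.25·(6) = 8.25
E[bid 40] = 0.75·(-7) + 0.25·(-7) = -7
E[bid 55] = 0.75·(10) + 0.25·(-1) = 7.25
Best response: bid 25 (8.25 is the largest).

bid 25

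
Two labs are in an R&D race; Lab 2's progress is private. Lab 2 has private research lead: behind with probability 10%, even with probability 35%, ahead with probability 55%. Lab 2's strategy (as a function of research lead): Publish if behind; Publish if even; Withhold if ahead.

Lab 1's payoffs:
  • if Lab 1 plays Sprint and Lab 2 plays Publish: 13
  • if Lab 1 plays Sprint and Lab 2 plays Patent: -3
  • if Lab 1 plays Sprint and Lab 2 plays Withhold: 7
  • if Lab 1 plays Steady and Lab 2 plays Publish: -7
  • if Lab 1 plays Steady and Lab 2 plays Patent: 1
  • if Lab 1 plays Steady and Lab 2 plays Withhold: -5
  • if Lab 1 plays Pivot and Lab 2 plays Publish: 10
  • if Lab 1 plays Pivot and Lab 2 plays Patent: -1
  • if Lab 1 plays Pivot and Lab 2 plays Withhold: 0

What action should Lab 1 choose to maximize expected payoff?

Compute Lab 1's expected payoff for each action, taking the expectation over Lab 2's type.
E[Sprint] = 0.1·(13) + 0.35·(13) + 0.55·(7) = 9.7
E[Steady] = 0.1·(-7) + 0.35·(-7) + 0.55·(-5) = -5.9
E[Pivot] = 0.1·(10) + 0.35·(10) + 0.55·(0) = 4.5
Best response: Sprint (9.7 is the largest).

Sprint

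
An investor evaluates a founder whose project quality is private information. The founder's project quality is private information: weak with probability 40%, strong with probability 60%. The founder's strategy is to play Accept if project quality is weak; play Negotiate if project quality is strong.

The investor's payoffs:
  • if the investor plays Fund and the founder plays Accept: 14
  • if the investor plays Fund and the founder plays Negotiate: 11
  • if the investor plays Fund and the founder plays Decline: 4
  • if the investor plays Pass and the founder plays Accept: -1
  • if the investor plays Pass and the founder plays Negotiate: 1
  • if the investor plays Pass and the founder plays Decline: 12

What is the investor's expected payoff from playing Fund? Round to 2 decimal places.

E[Fund] = 0.4·14 + 0.6·11 = 5.6 + 6.6 = 12.2

12.20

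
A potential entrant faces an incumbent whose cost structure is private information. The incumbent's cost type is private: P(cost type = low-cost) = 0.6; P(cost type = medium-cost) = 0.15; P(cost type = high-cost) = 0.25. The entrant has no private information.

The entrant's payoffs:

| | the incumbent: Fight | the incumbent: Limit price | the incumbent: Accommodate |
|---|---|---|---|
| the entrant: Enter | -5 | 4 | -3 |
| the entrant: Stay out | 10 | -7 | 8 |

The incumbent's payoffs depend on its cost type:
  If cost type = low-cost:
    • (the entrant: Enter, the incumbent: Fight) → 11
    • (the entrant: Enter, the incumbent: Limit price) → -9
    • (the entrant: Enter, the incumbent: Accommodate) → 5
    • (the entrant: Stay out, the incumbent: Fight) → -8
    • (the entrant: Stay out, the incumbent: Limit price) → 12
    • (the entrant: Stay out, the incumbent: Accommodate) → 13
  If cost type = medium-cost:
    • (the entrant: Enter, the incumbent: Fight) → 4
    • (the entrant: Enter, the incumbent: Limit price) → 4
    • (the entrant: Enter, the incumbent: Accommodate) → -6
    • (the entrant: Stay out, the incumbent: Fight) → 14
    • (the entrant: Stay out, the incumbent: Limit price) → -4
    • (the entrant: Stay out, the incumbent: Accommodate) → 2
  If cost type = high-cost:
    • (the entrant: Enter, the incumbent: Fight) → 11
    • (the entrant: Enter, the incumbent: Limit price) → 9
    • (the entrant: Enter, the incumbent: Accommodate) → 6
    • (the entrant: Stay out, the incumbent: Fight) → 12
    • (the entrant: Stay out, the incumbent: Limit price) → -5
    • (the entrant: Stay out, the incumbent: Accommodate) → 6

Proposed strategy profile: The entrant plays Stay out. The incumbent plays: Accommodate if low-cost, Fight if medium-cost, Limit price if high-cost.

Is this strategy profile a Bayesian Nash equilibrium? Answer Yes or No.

No

The entrant plays Stay out: E[Stay out] = 0.6·(8) + 0.15·(10) + 0.25·(-7) = 4.55; E[Enter] = -1.55. Best-responding. ✓
The incumbent (cost type low-cost), facing Stay out: Fight gives -8, Limit price gives 12, Accommodate gives 13. Proposed Accommodate is best. ✓
The incumbent (cost type medium-cost), facing Stay out: Fight gives 14, Limit price gives -4, Accommodate gives 2. Proposed Fight is best. ✓
The incumbent (cost type high-cost), facing Stay out: Fight gives 12, Limit price gives -5, Accommodate gives 6. Proposed Limit price is not best — profitable deviation exists. ✗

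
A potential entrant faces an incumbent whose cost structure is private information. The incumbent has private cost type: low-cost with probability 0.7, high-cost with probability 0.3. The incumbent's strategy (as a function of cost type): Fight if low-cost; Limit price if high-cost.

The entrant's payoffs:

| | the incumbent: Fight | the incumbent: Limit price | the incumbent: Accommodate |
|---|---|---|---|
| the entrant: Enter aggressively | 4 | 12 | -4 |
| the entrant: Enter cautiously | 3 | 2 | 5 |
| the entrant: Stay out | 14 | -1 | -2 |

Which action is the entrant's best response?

Stay out

E[Enter aggressively] = 0.7·(4) + 0.3·(12) = 6.4
E[Enter cautiously] = 0.7·(3) + 0.3·(2) = 2.7
E[Stay out] = 0.7·(14) + 0.3·(-1) = 9.5
Best response: Stay out (9.5 is the largest).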